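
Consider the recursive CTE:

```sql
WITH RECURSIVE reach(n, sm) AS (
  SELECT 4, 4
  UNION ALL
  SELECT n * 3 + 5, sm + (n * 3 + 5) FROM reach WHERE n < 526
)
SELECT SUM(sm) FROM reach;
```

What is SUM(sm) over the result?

Base: n=4, sm=4.
Iteration 1: 4 < 526 holds -> n = 4 * 3 + 5 = 17, sm = 4 + 17 = 21.
Iteration 2: 17 < 526 holds -> n = 17 * 3 + 5 = 56, sm = 21 + 56 = 77.
Iteration 3: 56 < 526 holds -> n = 56 * 3 + 5 = 173, sm = 77 + 173 = 250.
Iteration 4: 173 < 526 holds -> n = 173 * 3 + 5 = 524, sm = 250 + 524 = 774.
Iteration 5: 524 < 526 holds -> n = 524 * 3 + 5 = 1577, sm = 774 + 1577 = 2351.
Iteration 6: 1577 < 526 fails; recursion stops.
SUM(sm) = 4 + 21 + 77 + 250 + 774 + 2351 = 3477.

3477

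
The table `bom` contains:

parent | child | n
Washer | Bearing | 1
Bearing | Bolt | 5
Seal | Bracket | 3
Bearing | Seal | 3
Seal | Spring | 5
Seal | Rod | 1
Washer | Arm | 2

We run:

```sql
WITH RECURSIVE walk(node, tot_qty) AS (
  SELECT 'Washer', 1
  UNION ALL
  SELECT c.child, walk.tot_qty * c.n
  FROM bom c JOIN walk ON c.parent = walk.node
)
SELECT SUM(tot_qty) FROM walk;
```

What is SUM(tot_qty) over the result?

Base: (Washer, tot_qty=1).
Iteration 1: components of {Washer} -> Arm = 1*2 = 2, Bearing = 1*1 = 1.
Iteration 2: components of {Arm,Bearing} -> Bolt = 1*5 = 5, Seal = 1*3 = 3.
Iteration 3: components of {Bolt,Seal} -> Bracket = 3*3 = 9, Rod = 3*1 = 3, Spring = 3*5 = 15.
Iteration 4: no further components; recursion stops.
SUM(tot_qty) = 1 + 1 + 2 + 3 + 5 + 9 + 3 + 15 = 39.

39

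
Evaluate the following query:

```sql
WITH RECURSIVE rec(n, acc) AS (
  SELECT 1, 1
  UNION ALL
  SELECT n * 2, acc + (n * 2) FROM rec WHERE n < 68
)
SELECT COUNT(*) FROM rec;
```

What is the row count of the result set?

Base: n=1, acc=1.
Iteration 1: 1 < 68 holds -> n = 1 * 2 = 2, acc = 1 + 2 = 3.
Iteration 2: 2 < 68 holds -> n = 2 * 2 = 4, acc = 3 + 4 = 7.
Iteration 3: 4 < 68 holds -> n = 4 * 2 = 8, acc = 7 + 8 = 15.
Iteration 4: 8 < 68 holds -> n = 8 * 2 = 16, acc = 15 + 16 = 31.
Iteration 5: 16 < 68 holds -> n = 16 * 2 = 32, acc = 31 + 32 = 63.
Iteration 6: 32 < 68 holds -> n = 32 * 2 = 64, acc = 63 + 64 = 127.
Iteration 7: 64 < 68 holds -> n = 64 * 2 = 128, acc = 127 + 128 = 255.
Iteration 8: 128 < 68 fails; recursion stops.
Total rows emitted: 8.

8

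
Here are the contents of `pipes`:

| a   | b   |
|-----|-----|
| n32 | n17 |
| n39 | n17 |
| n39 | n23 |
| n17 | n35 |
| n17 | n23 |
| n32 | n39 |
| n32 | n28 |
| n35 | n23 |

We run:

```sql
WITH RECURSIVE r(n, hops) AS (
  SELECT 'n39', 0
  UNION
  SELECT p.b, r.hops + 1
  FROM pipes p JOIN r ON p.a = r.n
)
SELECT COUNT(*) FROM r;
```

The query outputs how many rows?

Base: (n39, hops=0).
Iteration 1: edges from {n39} -> (n17, hops=1), (n23, hops=1).
Iteration 2: edges from {n17,n23} -> (n23, hops=2), (n35, hops=2).
Iteration 3: edges from {n23,n35} -> (n23, hops=3).
Iteration 4: no outgoing edges from {n23}; recursion stops.
Total rows emitted: 6.

6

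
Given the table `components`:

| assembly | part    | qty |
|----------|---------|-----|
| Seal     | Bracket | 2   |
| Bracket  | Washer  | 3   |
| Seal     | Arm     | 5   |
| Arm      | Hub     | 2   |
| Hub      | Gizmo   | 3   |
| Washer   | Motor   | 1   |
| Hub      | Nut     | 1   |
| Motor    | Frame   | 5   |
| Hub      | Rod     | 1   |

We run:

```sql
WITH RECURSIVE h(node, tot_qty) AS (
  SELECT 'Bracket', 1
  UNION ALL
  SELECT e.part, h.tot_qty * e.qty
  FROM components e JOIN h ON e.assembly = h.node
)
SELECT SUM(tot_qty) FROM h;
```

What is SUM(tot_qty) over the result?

Base: (Bracket, tot_qty=1).
Iteration 1: components of {Bracket} -> Washer = 1*3 = 3.
Iteration 2: components of {Washer} -> Motor = 3*1 = 3.
Iteration 3: components of {Motor} -> Frame = 3*5 = 15.
Iteration 4: no further components; recursion stops.
SUM(tot_qty) = 1 + 3 + 3 + 15 = 22.

22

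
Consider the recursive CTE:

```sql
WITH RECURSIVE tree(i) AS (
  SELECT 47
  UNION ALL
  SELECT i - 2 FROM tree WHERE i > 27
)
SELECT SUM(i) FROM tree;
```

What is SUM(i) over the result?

Base: i=47.
Iteration 1: 47 > 27 holds -> i = 47 - 2 = 45.
Iteration 2: 45 > 27 holds -> i = 45 - 2 = 43.
Iteration 3: 43 > 27 holds -> i = 43 - 2 = 41.
Iteration 4: 41 > 27 holds -> i = 41 - 2 = 39.
Iteration 5: 39 > 27 holds -> i = 39 - 2 = 37.
Iteration 6: 37 > 27 holds -> i = 37 - 2 = 35.
Iteration 7: 35 > 27 holds -> i = 35 - 2 = 33.
Iteration 8: 33 > 27 holds -> i = 33 - 2 = 31.
Iteration 9: 31 > 27 holds -> i = 31 - 2 = 29.
Iteration 10: 29 > 27 holds -> i = 29 - 2 = 27.
Iteration 11: 27 > 27 fails; recursion stops.
SUM(i) = 47 + 45 + 43 + 41 + 39 + 37 + 35 + 33 + 31 + 29 + 27 = 407.

407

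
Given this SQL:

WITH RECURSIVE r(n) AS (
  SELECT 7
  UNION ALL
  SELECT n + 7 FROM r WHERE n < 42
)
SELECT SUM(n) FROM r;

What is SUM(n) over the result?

147

Base: n=7.
Iteration 1: 7 < 42 holds -> n = 7 + 7 = 14.
Iteration 2: 14 < 42 holds -> n = 14 + 7 = 21.
Iteration 3: 21 < 42 holds -> n = 21 + 7 = 28.
Iteration 4: 28 < 42 holds -> n = 28 + 7 = 35.
Iteration 5: 35 < 42 holds -> n = 35 + 7 = 42.
Iteration 6: 42 < 42 fails; recursion stops.
SUM(n) = 7 + 14 + 21 + 28 + 35 + 42 = 147.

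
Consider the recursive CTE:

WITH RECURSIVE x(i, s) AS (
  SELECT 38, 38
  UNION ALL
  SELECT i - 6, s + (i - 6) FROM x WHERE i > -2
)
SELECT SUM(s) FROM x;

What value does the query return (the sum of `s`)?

Base: i=38, s=38.
Iteration 1: 38 > -2 holds -> i = 38 - 6 = 32, s = 38 + 32 = 70.
Iteration 2: 32 > -2 holds -> i = 32 - 6 = 26, s = 70 + 26 = 96.
Iteration 3: 26 > -2 holds -> i = 26 - 6 = 20, s = 96 + 20 = 116.
Iteration 4: 20 > -2 holds -> i = 20 - 6 = 14, s = 116 + 14 = 130.
Iteration 5: 14 > -2 holds -> i = 14 - 6 = 8, s = 130 + 8 = 138.
Iteration 6: 8 > -2 holds -> i = 8 - 6 = 2, s = 138 + 2 = 140.
Iteration 7: 2 > -2 holds -> i = 2 - 6 = -4, s = 140 + -4 = 136.
Iteration 8: -4 > -2 fails; recursion stops.
SUM(s) = 38 + 70 + 96 + 116 + 130 + 138 + 140 + 136 = 864.

864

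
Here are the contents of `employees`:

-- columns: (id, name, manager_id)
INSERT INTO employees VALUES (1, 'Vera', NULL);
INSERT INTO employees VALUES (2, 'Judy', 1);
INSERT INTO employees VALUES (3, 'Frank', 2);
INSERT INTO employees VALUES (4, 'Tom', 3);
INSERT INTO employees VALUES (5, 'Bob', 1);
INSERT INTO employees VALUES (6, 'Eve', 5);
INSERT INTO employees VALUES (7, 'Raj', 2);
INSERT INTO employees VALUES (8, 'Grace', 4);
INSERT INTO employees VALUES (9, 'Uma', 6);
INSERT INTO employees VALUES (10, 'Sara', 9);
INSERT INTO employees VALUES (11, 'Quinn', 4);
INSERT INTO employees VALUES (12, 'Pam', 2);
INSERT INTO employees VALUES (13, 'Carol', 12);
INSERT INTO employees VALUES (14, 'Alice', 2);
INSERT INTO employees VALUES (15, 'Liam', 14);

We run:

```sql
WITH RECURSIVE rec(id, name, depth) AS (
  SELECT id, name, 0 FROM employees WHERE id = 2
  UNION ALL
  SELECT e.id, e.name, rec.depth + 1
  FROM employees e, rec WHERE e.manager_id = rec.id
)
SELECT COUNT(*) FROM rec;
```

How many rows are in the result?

Base: id=2 (Judy) at depth 0.
Iteration 1: rows with manager_id in {2} -> Frank (id 3, depth 1), Raj (id 7, depth 1), Pam (id 12, depth 1), Alice (id 14, depth 1).
Iteration 2: rows with manager_id in {3,7,12,14} -> Tom (id 4, depth 2), Carol (id 13, depth 2), Liam (id 15, depth 2).
Iteration 3: rows with manager_id in {4,13,15} -> Grace (id 8, depth 3), Quinn (id 11, depth 3).
Iteration 4: no rows with manager_id in {8,11}; recursion stops.
Total rows emitted: 10.

10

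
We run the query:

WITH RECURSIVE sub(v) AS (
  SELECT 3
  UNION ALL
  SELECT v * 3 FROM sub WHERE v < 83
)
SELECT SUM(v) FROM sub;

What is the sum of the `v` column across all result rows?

363

Base: v=3.
Iteration 1: 3 < 83 holds -> v = 3 * 3 = 9.
Iteration 2: 9 < 83 holds -> v = 9 * 3 = 27.
Iteration 3: 27 < 83 holds -> v = 27 * 3 = 81.
Iteration 4: 81 < 83 holds -> v = 81 * 3 = 243.
Iteration 5: 243 < 83 fails; recursion stops.
SUM(v) = 3 + 9 + 27 + 81 + 243 = 363.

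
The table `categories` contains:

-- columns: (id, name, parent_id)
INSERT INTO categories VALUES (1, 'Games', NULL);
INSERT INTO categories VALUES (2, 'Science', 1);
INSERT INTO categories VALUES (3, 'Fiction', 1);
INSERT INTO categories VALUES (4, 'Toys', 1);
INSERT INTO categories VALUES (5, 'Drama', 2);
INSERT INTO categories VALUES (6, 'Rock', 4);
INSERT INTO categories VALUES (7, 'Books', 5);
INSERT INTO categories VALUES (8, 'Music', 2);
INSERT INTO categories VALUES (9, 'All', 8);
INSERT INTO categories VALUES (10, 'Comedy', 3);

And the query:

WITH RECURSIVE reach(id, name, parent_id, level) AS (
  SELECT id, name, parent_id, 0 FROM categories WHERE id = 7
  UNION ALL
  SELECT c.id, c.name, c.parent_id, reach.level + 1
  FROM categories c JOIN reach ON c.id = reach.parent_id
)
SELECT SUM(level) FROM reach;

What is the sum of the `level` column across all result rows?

Base: id=7 (Books), parent_id=5, level 0.
Iteration 1: join on id=5 -> Drama (id 5, parent_id=2, level 1).
Iteration 2: join on id=2 -> Science (id 2, parent_id=1, level 2).
Iteration 3: join on id=1 -> Games (id 1, parent_id=NULL, level 3).
Iteration 4: parent_id is NULL; no match; recursion stops.
SUM(level) = 0 + 1 + 2 + 3 = 6.

6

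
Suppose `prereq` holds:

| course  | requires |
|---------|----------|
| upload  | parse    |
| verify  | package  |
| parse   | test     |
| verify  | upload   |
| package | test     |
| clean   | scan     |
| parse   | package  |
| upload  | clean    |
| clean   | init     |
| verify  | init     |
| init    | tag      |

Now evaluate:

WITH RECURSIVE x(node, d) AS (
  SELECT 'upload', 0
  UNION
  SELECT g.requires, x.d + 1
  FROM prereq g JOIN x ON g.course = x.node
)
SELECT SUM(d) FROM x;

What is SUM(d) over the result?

Base: (upload, d=0).
Iteration 1: edges from {upload} -> (clean, d=1), (parse, d=1).
Iteration 2: edges from {clean,parse} -> (init, d=2), (package, d=2), (scan, d=2), (test, d=2).
Iteration 3: edges from {init,package,scan,test} -> (tag, d=3), (test, d=3).
Iteration 4: no outgoing edges from {tag,test}; recursion stops.
SUM(d) = 0 + 1 + 1 + 2 + 2 + 2 + 2 + 3 + 3 = 16.

16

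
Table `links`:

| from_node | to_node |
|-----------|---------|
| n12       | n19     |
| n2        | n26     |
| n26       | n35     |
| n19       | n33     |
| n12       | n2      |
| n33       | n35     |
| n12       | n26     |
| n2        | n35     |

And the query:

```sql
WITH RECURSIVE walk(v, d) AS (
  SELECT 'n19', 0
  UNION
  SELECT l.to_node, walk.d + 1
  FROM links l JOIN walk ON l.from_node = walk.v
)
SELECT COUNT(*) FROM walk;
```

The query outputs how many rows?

3

Base: (n19, d=0).
Iteration 1: edges from {n19} -> (n33, d=1).
Iteration 2: edges from {n33} -> (n35, d=2).
Iteration 3: no outgoing edges from {n35}; recursion stops.
Total rows emitted: 3.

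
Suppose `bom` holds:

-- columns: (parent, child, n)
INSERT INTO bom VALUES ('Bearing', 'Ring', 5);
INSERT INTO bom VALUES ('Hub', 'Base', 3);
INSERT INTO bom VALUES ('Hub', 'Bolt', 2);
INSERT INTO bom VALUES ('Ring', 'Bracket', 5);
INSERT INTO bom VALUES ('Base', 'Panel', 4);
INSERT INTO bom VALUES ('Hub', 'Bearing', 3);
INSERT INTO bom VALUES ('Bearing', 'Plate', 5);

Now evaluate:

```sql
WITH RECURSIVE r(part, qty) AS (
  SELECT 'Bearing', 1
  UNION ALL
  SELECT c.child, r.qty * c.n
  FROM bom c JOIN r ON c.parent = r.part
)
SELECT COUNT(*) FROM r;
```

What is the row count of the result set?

4

Base: (Bearing, qty=1).
Iteration 1: components of {Bearing} -> Plate = 1*5 = 5, Ring = 1*5 = 5.
Iteration 2: components of {Plate,Ring} -> Bracket = 5*5 = 25.
Iteration 3: no further components; recursion stops.
Total rows emitted: 4.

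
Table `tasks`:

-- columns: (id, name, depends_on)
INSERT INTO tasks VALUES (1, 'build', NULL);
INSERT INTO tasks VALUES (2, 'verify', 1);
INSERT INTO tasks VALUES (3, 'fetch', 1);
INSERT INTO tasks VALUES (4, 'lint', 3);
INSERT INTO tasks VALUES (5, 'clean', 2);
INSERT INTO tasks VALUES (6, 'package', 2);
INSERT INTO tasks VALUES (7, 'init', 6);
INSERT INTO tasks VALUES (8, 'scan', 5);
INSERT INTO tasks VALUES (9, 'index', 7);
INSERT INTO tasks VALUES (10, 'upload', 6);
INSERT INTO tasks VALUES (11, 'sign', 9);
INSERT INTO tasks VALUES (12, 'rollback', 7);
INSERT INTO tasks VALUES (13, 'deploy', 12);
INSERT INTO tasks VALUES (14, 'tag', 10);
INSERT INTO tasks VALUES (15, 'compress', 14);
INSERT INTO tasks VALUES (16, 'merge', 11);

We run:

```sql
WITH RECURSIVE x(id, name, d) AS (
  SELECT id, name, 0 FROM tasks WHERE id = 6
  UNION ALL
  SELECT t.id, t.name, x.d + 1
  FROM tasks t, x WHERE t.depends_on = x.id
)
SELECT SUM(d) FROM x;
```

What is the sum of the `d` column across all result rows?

21

Base: id=6 (package) at d 0.
Iteration 1: rows with depends_on in {6} -> init (id 7, d 1), upload (id 10, d 1).
Iteration 2: rows with depends_on in {7,10} -> index (id 9, d 2), rollback (id 12, d 2), tag (id 14, d 2).
Iteration 3: rows with depends_on in {9,12,14} -> sign (id 11, d 3), deploy (id 13, d 3), compress (id 15, d 3).
Iteration 4: rows with depends_on in {11,13,15} -> merge (id 16, d 4).
Iteration 5: no rows with depends_on in {16}; recursion stops.
SUM(d) = 0 + 1 + 1 + 2 + 2 + 2 + 3 + 3 + 3 + 4 = 21.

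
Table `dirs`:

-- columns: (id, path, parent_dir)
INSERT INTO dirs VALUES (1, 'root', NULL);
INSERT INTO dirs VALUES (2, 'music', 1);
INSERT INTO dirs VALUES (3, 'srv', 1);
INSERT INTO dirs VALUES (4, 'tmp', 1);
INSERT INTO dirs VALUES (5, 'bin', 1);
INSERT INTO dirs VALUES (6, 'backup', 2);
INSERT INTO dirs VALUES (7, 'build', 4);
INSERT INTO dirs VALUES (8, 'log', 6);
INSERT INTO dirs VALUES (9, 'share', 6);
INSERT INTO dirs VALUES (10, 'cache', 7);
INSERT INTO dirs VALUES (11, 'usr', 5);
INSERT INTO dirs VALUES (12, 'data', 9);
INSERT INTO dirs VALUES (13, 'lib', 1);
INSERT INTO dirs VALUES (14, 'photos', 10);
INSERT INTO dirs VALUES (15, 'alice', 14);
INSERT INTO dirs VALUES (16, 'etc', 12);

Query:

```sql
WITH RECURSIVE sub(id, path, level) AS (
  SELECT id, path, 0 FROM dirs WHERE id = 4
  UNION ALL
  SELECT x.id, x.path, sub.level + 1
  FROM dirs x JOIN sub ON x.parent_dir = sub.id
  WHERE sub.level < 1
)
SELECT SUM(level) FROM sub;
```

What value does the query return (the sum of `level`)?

1

Base: id=4 (tmp) at level 0.
Iteration 1: rows with parent_dir in {4} -> build (id 7, level 1).
Iteration 2: level < 1 fails for all current rows; recursion stops.
SUM(level) = 0 + 1 = 1.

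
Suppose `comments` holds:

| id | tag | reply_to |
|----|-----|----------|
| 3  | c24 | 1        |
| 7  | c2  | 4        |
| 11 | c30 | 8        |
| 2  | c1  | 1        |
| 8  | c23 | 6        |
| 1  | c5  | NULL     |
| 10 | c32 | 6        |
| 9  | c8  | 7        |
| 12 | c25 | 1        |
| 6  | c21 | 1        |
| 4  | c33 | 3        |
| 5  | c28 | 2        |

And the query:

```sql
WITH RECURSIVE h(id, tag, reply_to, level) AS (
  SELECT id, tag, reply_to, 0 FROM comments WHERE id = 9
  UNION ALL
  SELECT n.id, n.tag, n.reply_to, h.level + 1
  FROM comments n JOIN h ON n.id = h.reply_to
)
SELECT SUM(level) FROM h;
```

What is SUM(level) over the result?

Base: id=9 (c8), reply_to=7, level 0.
Iteration 1: join on id=7 -> c2 (id 7, reply_to=4, level 1).
Iteration 2: join on id=4 -> c33 (id 4, reply_to=3, level 2).
Iteration 3: join on id=3 -> c24 (id 3, reply_to=1, level 3).
Iteration 4: join on id=1 -> c5 (id 1, reply_to=NULL, level 4).
Iteration 5: reply_to is NULL; no match; recursion stops.
SUM(level) = 0 + 1 + 2 + 3 + 4 = 10.

10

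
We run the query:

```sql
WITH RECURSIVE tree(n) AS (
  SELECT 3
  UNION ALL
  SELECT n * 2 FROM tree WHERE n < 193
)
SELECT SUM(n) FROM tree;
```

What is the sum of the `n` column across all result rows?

765

Base: n=3.
Iteration 1: 3 < 193 holds -> n = 3 * 2 = 6.
Iteration 2: 6 < 193 holds -> n = 6 * 2 = 12.
Iteration 3: 12 < 193 holds -> n = 12 * 2 = 24.
Iteration 4: 24 < 193 holds -> n = 24 * 2 = 48.
Iteration 5: 48 < 193 holds -> n = 48 * 2 = 96.
Iteration 6: 96 < 193 holds -> n = 96 * 2 = 192.
Iteration 7: 192 < 193 holds -> n = 192 * 2 = 384.
Iteration 8: 384 < 193 fails; recursion stops.
SUM(n) = 3 + 6 + 12 + 24 + 48 + 96 + 192 + 384 = 765.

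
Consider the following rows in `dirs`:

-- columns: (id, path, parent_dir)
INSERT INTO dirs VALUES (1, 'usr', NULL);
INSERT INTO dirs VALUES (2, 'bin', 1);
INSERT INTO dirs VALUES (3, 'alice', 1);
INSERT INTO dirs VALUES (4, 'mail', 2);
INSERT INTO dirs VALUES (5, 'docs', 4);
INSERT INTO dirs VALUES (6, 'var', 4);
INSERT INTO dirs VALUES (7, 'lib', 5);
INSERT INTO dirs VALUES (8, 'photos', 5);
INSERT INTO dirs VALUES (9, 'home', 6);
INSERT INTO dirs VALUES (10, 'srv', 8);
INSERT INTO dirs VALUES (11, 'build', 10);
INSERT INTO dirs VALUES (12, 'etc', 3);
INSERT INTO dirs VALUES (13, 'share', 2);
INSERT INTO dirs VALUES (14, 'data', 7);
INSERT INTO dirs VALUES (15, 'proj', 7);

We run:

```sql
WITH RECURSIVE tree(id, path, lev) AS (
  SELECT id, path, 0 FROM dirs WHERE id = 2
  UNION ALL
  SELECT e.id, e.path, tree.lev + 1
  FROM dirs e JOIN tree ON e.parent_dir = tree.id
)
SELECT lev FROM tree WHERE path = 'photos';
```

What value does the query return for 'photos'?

3

Base: id=2 (bin) at lev 0.
Iteration 1: rows with parent_dir in {2} -> mail (id 4, lev 1), share (id 13, lev 1).
Iteration 2: rows with parent_dir in {4,13} -> docs (id 5, lev 2), var (id 6, lev 2).
Iteration 3: rows with parent_dir in {5,6} -> lib (id 7, lev 3), photos (id 8, lev 3), home (id 9, lev 3).
Iteration 4: rows with parent_dir in {7,8,9} -> srv (id 10, lev 4), data (id 14, lev 4), proj (id 15, lev 4).
Iteration 5: rows with parent_dir in {10,14,15} -> build (id 11, lev 5).
Iteration 6: no rows with parent_dir in {11}; recursion stops.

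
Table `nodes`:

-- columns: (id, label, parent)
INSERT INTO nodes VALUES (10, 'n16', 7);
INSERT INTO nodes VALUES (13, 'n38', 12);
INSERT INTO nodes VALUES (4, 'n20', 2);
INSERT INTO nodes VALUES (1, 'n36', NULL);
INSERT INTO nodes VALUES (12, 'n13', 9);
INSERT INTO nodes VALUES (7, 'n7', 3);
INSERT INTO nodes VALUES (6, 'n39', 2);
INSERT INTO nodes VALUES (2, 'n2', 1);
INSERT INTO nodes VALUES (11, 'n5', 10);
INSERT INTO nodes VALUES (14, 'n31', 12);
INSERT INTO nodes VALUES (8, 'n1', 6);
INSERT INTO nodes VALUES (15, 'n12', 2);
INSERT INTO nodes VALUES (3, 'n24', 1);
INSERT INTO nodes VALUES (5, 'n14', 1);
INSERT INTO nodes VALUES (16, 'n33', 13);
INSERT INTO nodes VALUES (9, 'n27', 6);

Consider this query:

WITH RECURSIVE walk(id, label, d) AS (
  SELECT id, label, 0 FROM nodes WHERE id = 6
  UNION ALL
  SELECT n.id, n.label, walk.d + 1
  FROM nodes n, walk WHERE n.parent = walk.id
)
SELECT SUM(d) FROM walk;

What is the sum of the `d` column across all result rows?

14

Base: id=6 (n39) at d 0.
Iteration 1: rows with parent in {6} -> n1 (id 8, d 1), n27 (id 9, d 1).
Iteration 2: rows with parent in {8,9} -> n13 (id 12, d 2).
Iteration 3: rows with parent in {12} -> n38 (id 13, d 3), n31 (id 14, d 3).
Iteration 4: rows with parent in {13,14} -> n33 (id 16, d 4).
Iteration 5: no rows with parent in {16}; recursion stops.
SUM(d) = 0 + 1 + 1 + 2 + 3 + 3 + 4 = 14.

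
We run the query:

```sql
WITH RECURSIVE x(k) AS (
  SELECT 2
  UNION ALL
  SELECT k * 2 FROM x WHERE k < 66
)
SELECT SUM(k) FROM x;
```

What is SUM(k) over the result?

Base: k=2.
Iteration 1: 2 < 66 holds -> k = 2 * 2 = 4.
Iteration 2: 4 < 66 holds -> k = 4 * 2 = 8.
Iteration 3: 8 < 66 holds -> k = 8 * 2 = 16.
Iteration 4: 16 < 66 holds -> k = 16 * 2 = 32.
Iteration 5: 32 < 66 holds -> k = 32 * 2 = 64.
Iteration 6: 64 < 66 holds -> k = 64 * 2 = 128.
Iteration 7: 128 < 66 fails; recursion stops.
SUM(k) = 2 + 4 + 8 + 16 + 32 + 64 + 128 = 254.

254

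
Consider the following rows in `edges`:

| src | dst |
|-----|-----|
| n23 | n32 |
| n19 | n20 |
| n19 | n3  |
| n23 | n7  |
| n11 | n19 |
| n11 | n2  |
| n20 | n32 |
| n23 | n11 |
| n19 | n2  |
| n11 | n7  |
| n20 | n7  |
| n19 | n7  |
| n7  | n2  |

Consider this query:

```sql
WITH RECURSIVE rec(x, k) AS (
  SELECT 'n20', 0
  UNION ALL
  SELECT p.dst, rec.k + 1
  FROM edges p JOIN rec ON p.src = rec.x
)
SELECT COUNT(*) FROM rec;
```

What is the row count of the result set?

4

Base: (n20, k=0).
Iteration 1: edges from {n20} -> (n32, k=1), (n7, k=1).
Iteration 2: edges from {n32,n7} -> (n2, k=2).
Iteration 3: no outgoing edges from {n2}; recursion stops.
Total rows emitted: 4.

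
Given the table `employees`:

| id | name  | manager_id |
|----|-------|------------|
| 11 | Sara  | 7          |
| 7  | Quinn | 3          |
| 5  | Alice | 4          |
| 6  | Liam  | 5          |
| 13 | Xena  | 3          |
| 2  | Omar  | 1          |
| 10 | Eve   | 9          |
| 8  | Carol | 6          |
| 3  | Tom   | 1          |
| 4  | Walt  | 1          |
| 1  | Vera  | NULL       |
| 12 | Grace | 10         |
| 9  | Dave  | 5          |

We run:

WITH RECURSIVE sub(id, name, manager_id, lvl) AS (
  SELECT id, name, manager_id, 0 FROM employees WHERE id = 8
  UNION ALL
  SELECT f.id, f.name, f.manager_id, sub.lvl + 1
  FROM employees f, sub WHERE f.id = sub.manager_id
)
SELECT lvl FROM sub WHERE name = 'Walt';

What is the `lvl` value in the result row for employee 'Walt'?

3

Base: id=8 (Carol), manager_id=6, lvl 0.
Iteration 1: join on id=6 -> Liam (id 6, manager_id=5, lvl 1).
Iteration 2: join on id=5 -> Alice (id 5, manager_id=4, lvl 2).
Iteration 3: join on id=4 -> Walt (id 4, manager_id=1, lvl 3).
Iteration 4: join on id=1 -> Vera (id 1, manager_id=NULL, lvl 4).
Iteration 5: manager_id is NULL; no match; recursion stops.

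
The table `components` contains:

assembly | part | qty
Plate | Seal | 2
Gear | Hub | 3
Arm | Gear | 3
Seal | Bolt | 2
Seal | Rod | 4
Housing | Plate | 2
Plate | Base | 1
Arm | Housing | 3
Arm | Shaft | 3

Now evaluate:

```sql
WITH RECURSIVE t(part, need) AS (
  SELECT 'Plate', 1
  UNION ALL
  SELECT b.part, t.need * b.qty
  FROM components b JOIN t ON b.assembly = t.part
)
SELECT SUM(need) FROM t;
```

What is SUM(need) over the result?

16

Base: (Plate, need=1).
Iteration 1: components of {Plate} -> Base = 1*1 = 1, Seal = 1*2 = 2.
Iteration 2: components of {Base,Seal} -> Bolt = 2*2 = 4, Rod = 2*4 = 8.
Iteration 3: no further components; recursion stops.
SUM(need) = 1 + 2 + 1 + 4 + 8 = 16.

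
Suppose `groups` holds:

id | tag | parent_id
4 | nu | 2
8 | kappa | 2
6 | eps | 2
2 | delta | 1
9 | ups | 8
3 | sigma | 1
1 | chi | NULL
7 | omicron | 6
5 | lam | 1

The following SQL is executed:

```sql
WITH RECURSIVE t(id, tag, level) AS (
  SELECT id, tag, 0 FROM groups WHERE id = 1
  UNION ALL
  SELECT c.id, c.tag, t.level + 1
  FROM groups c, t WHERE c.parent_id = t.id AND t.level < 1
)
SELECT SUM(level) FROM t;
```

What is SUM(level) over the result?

Base: id=1 (chi) at level 0.
Iteration 1: rows with parent_id in {1} -> delta (id 2, level 1), sigma (id 3, level 1), lam (id 5, level 1).
Iteration 2: level < 1 fails for all current rows; recursion stops.
SUM(level) = 0 + 1 + 1 + 1 = 3.

3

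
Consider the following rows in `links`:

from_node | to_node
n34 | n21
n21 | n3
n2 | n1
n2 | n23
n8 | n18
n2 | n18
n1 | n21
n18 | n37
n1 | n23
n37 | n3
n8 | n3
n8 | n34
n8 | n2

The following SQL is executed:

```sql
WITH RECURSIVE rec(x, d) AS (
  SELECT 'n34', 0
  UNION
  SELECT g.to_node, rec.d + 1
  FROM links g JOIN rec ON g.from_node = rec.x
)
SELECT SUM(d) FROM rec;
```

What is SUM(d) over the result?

Base: (n34, d=0).
Iteration 1: edges from {n34} -> (n21, d=1).
Iteration 2: edges from {n21} -> (n3, d=2).
Iteration 3: no outgoing edges from {n3}; recursion stops.
SUM(d) = 0 + 1 + 2 = 3.

3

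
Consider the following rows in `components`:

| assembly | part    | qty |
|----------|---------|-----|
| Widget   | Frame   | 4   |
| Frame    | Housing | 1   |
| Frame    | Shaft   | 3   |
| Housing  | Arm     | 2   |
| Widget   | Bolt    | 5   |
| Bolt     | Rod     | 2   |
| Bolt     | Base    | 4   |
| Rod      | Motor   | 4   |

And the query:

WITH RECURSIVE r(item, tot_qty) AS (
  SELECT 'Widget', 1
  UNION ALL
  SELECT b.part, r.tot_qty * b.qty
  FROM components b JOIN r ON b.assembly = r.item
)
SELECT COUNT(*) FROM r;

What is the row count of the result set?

9

Base: (Widget, tot_qty=1).
Iteration 1: components of {Widget} -> Bolt = 1*5 = 5, Frame = 1*4 = 4.
Iteration 2: components of {Bolt,Frame} -> Base = 5*4 = 20, Housing = 4*1 = 4, Rod = 5*2 = 10, Shaft = 4*3 = 12.
Iteration 3: components of {Base,Housing,Rod,Shaft} -> Arm = 4*2 = 8, Motor = 10*4 = 40.
Iteration 4: no further components; recursion stops.
Total rows emitted: 9.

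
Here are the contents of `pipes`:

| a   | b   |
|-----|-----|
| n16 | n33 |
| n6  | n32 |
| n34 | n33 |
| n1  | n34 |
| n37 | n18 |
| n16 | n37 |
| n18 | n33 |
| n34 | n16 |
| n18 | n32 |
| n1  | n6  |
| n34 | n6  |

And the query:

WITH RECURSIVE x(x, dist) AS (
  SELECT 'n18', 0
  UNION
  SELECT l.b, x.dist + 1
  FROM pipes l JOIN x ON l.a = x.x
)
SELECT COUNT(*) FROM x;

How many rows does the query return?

3

Base: (n18, dist=0).
Iteration 1: edges from {n18} -> (n32, dist=1), (n33, dist=1).
Iteration 2: no outgoing edges from {n32,n33}; recursion stops.
Total rows emitted: 3.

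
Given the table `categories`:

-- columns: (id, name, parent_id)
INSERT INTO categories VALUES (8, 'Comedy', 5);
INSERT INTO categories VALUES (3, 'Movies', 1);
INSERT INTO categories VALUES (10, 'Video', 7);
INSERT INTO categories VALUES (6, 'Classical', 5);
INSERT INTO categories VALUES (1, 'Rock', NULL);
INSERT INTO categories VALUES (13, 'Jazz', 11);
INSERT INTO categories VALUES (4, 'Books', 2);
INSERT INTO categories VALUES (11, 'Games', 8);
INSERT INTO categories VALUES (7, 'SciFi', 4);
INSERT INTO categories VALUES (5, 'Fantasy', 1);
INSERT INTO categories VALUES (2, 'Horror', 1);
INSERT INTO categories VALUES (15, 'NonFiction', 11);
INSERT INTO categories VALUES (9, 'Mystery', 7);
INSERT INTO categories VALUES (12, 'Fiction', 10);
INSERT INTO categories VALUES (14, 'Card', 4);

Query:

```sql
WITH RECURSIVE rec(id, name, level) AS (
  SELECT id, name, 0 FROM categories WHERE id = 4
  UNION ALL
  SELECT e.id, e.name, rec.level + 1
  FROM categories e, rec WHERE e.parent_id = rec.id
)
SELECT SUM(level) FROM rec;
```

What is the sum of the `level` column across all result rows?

Base: id=4 (Books) at level 0.
Iteration 1: rows with parent_id in {4} -> SciFi (id 7, level 1), Card (id 14, level 1).
Iteration 2: rows with parent_id in {7,14} -> Mystery (id 9, level 2), Video (id 10, level 2).
Iteration 3: rows with parent_id in {9,10} -> Fiction (id 12, level 3).
Iteration 4: no rows with parent_id in {12}; recursion stops.
SUM(level) = 0 + 1 + 1 + 2 + 2 + 3 = 9.

9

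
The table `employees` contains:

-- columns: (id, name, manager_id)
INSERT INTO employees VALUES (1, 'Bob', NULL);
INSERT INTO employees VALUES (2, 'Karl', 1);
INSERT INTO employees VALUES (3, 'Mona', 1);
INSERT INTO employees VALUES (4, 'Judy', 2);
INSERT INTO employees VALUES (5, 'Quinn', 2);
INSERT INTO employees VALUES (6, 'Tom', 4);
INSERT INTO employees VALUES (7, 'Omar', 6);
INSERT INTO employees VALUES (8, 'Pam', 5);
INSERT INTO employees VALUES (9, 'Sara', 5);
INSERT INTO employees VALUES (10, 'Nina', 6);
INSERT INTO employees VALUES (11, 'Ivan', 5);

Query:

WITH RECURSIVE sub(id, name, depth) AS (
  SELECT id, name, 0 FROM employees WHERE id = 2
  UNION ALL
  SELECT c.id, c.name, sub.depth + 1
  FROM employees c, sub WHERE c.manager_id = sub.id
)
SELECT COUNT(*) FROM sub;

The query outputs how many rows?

Base: id=2 (Karl) at depth 0.
Iteration 1: rows with manager_id in {2} -> Judy (id 4, depth 1), Quinn (id 5, depth 1).
Iteration 2: rows with manager_id in {4,5} -> Tom (id 6, depth 2), Pam (id 8, depth 2), Sara (id 9, depth 2), Ivan (id 11, depth 2).
Iteration 3: rows with manager_id in {6,8,9,11} -> Omar (id 7, depth 3), Nina (id 10, depth 3).
Iteration 4: no rows with manager_id in {7,10}; recursion stops.
Total rows emitted: 9.

9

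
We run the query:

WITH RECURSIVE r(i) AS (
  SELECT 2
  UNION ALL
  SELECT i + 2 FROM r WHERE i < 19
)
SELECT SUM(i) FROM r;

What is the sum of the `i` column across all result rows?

Base: i=2.
Iteration 1: 2 < 19 holds -> i = 2 + 2 = 4.
Iteration 2: 4 < 19 holds -> i = 4 + 2 = 6.
Iteration 3: 6 < 19 holds -> i = 6 + 2 = 8.
Iteration 4: 8 < 19 holds -> i = 8 + 2 = 10.
Iteration 5: 10 < 19 holds -> i = 10 + 2 = 12.
Iteration 6: 12 < 19 holds -> i = 12 + 2 = 14.
Iteration 7: 14 < 19 holds -> i = 14 + 2 = 16.
Iteration 8: 16 < 19 holds -> i = 16 + 2 = 18.
Iteration 9: 18 < 19 holds -> i = 18 + 2 = 20.
Iteration 10: 20 < 19 fails; recursion stops.
SUM(i) = 2 + 4 + 6 + 8 + 10 + 12 + 14 + 16 + 18 + 20 = 110.

110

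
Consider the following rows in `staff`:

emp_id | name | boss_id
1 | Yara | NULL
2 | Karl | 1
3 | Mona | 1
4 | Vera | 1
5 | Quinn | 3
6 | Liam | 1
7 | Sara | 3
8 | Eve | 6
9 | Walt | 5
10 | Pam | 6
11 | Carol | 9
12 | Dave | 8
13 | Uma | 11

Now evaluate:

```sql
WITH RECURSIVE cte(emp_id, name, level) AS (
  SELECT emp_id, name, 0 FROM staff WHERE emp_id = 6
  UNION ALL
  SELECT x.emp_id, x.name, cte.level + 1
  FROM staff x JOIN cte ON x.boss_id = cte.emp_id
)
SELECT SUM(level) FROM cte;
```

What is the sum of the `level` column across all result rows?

4

Base: emp_id=6 (Liam) at level 0.
Iteration 1: rows with boss_id in {6} -> Eve (id 8, level 1), Pam (id 10, level 1).
Iteration 2: rows with boss_id in {8,10} -> Dave (id 12, level 2).
Iteration 3: no rows with boss_id in {12}; recursion stops.
SUM(level) = 0 + 1 + 1 + 2 = 4.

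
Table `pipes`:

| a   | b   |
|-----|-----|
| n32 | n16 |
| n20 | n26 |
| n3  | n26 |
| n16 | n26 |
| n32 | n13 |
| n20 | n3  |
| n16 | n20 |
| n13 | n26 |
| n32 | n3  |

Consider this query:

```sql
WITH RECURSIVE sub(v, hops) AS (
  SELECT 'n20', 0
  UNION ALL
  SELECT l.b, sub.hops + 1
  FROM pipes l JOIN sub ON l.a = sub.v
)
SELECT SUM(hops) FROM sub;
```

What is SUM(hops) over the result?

4

Base: (n20, hops=0).
Iteration 1: edges from {n20} -> (n26, hops=1), (n3, hops=1).
Iteration 2: edges from {n26,n3} -> (n26, hops=2).
Iteration 3: no outgoing edges from {n26}; recursion stops.
SUM(hops) = 0 + 1 + 1 + 2 = 4.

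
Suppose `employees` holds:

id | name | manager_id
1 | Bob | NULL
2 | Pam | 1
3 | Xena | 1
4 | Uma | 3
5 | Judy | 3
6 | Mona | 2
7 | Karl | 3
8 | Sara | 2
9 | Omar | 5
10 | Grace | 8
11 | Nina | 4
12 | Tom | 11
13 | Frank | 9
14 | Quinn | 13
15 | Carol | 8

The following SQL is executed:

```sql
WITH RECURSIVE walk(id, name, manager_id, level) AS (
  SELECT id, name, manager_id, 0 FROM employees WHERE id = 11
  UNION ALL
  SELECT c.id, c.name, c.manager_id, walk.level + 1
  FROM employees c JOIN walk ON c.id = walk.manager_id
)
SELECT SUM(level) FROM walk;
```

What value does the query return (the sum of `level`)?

Base: id=11 (Nina), manager_id=4, level 0.
Iteration 1: join on id=4 -> Uma (id 4, manager_id=3, level 1).
Iteration 2: join on id=3 -> Xena (id 3, manager_id=1, level 2).
Iteration 3: join on id=1 -> Bob (id 1, manager_id=NULL, level 3).
Iteration 4: manager_id is NULL; no match; recursion stops.
SUM(level) = 0 + 1 + 2 + 3 = 6.

6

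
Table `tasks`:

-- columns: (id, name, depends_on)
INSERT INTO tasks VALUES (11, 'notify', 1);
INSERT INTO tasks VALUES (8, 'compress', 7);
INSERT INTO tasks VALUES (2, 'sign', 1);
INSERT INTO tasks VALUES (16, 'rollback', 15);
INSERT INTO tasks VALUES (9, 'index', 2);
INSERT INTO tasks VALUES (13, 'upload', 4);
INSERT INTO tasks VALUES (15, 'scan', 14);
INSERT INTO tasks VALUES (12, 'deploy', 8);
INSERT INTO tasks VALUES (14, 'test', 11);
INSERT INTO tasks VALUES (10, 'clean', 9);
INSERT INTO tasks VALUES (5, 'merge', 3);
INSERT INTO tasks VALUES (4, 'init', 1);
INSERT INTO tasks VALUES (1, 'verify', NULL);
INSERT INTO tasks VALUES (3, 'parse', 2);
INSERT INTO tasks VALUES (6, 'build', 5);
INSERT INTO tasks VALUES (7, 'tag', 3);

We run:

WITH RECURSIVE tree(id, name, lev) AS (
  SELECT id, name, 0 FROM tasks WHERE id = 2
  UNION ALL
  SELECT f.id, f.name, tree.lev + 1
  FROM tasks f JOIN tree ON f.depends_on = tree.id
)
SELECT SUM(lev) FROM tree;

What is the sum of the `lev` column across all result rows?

Base: id=2 (sign) at lev 0.
Iteration 1: rows with depends_on in {2} -> parse (id 3, lev 1), index (id 9, lev 1).
Iteration 2: rows with depends_on in {3,9} -> merge (id 5, lev 2), tag (id 7, lev 2), clean (id 10, lev 2).
Iteration 3: rows with depends_on in {5,7,10} -> build (id 6, lev 3), compress (id 8, lev 3).
Iteration 4: rows with depends_on in {6,8} -> deploy (id 12, lev 4).
Iteration 5: no rows with depends_on in {12}; recursion stops.
SUM(lev) = 0 + 1 + 1 + 2 + 2 + 2 + 3 + 3 + 4 = 18.

18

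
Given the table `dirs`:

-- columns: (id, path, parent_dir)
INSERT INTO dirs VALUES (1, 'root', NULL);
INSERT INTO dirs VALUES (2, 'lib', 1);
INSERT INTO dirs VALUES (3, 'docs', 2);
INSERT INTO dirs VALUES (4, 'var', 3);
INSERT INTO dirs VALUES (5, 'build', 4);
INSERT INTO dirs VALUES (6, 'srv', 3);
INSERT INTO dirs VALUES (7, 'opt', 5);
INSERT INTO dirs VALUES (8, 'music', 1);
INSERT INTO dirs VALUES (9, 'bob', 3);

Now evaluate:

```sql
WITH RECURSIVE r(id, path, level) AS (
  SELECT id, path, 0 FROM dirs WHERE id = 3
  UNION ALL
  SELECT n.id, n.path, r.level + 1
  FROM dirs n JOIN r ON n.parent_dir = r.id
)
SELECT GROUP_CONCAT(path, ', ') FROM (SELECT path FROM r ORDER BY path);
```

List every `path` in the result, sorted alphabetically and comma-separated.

Base: id=3 (docs) at level 0.
Iteration 1: rows with parent_dir in {3} -> var (id 4, level 1), srv (id 6, level 1), bob (id 9, level 1).
Iteration 2: rows with parent_dir in {4,6,9} -> build (id 5, level 2).
Iteration 3: rows with parent_dir in {5} -> opt (id 7, level 3).
Iteration 4: no rows with parent_dir in {7}; recursion stops.

bob, build, docs, opt, srv, var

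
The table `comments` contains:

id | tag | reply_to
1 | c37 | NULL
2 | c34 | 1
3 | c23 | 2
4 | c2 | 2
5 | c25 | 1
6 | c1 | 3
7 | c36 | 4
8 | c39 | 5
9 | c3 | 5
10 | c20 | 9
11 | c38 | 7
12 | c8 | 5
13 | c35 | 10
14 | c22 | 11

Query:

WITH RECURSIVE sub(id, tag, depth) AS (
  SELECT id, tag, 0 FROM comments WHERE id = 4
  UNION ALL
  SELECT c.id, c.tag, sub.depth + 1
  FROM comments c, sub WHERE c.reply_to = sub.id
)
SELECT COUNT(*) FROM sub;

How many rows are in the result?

Base: id=4 (c2) at depth 0.
Iteration 1: rows with reply_to in {4} -> c36 (id 7, depth 1).
Iteration 2: rows with reply_to in {7} -> c38 (id 11, depth 2).
Iteration 3: rows with reply_to in {11} -> c22 (id 14, depth 3).
Iteration 4: no rows with reply_to in {14}; recursion stops.
Total rows emitted: 4.

4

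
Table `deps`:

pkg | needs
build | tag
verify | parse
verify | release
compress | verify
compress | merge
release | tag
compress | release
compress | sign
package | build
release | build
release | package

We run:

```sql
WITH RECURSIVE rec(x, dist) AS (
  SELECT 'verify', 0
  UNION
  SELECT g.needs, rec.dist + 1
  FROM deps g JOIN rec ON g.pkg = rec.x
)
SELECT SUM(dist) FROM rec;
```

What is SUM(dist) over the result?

Base: (verify, dist=0).
Iteration 1: edges from {verify} -> (parse, dist=1), (release, dist=1).
Iteration 2: edges from {parse,release} -> (build, dist=2), (package, dist=2), (tag, dist=2).
Iteration 3: edges from {build,package,tag} -> (build, dist=3), (tag, dist=3).
Iteration 4: edges from {build,tag} -> (tag, dist=4).
Iteration 5: no outgoing edges from {tag}; recursion stops.
SUM(dist) = 0 + 1 + 1 + 2 + 2 + 2 + 3 + 3 + 4 = 18.

18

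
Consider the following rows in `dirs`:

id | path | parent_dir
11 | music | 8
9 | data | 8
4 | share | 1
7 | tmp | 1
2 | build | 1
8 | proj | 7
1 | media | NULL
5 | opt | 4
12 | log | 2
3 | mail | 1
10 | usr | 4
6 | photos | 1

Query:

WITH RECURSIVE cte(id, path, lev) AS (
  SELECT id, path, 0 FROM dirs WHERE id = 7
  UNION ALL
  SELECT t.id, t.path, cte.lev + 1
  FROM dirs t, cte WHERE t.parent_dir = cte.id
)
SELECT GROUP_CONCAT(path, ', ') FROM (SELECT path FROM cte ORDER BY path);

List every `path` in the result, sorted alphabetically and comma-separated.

data, music, proj, tmp

Base: id=7 (tmp) at lev 0.
Iteration 1: rows with parent_dir in {7} -> proj (id 8, lev 1).
Iteration 2: rows with parent_dir in {8} -> data (id 9, lev 2), music (id 11, lev 2).
Iteration 3: no rows with parent_dir in {9,11}; recursion stops.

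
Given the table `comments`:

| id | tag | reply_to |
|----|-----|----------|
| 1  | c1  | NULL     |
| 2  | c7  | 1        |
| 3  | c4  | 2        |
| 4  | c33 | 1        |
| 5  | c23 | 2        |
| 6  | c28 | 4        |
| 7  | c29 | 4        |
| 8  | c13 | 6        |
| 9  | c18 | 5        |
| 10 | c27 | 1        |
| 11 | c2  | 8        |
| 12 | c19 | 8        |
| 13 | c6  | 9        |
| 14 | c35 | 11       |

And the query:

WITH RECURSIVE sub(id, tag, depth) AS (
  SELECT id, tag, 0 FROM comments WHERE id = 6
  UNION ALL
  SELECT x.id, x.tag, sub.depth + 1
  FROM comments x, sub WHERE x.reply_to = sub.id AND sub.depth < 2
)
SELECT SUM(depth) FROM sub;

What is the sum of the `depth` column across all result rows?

Base: id=6 (c28) at depth 0.
Iteration 1: rows with reply_to in {6} -> c13 (id 8, depth 1).
Iteration 2: rows with reply_to in {8} -> c2 (id 11, depth 2), c19 (id 12, depth 2).
Iteration 3: depth < 2 fails for all current rows; recursion stops.
SUM(depth) = 0 + 1 + 2 + 2 = 5.

5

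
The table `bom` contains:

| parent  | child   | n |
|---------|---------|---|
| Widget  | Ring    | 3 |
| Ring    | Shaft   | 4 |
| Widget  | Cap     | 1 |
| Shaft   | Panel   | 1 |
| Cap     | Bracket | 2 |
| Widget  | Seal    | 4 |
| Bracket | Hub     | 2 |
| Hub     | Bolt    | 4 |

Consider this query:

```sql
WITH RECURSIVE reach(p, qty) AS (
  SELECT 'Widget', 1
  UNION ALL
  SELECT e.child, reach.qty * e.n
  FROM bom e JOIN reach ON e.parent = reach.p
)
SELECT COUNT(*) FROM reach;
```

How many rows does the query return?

Base: (Widget, qty=1).
Iteration 1: components of {Widget} -> Cap = 1*1 = 1, Ring = 1*3 = 3, Seal = 1*4 = 4.
Iteration 2: components of {Cap,Ring,Seal} -> Bracket = 1*2 = 2, Shaft = 3*4 = 12.
Iteration 3: components of {Bracket,Shaft} -> Hub = 2*2 = 4, Panel = 12*1 = 12.
Iteration 4: components of {Hub,Panel} -> Bolt = 4*4 = 16.
Iteration 5: no further components; recursion stops.
Total rows emitted: 9.

9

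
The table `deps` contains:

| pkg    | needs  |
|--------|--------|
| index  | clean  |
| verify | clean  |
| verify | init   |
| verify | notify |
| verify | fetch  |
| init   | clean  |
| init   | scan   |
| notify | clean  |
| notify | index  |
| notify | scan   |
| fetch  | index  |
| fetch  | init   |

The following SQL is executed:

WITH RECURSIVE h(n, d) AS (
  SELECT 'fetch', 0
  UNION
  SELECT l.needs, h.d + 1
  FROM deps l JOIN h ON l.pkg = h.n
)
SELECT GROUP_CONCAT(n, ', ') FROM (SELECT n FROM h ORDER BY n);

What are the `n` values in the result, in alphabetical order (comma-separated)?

clean, fetch, index, init, scan

Base: (fetch, d=0).
Iteration 1: edges from {fetch} -> (index, d=1), (init, d=1).
Iteration 2: edges from {index,init} -> (clean, d=2), (scan, d=2). [UNION drops 1 duplicate row(s)]
Iteration 3: no outgoing edges from {clean,scan}; recursion stops.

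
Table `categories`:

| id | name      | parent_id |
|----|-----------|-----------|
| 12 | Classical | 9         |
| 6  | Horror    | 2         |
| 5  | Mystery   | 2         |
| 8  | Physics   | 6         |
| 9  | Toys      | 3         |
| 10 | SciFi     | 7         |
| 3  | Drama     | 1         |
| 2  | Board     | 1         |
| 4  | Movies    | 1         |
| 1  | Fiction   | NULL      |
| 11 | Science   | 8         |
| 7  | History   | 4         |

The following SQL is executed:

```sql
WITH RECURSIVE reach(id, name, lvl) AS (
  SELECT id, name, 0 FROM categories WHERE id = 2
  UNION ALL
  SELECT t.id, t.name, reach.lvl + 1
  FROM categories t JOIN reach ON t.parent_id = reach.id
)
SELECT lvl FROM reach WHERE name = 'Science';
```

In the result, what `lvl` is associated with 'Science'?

3

Base: id=2 (Board) at lvl 0.
Iteration 1: rows with parent_id in {2} -> Mystery (id 5, lvl 1), Horror (id 6, lvl 1).
Iteration 2: rows with parent_id in {5,6} -> Physics (id 8, lvl 2).
Iteration 3: rows with parent_id in {8} -> Science (id 11, lvl 3).
Iteration 4: no rows with parent_id in {11}; recursion stops.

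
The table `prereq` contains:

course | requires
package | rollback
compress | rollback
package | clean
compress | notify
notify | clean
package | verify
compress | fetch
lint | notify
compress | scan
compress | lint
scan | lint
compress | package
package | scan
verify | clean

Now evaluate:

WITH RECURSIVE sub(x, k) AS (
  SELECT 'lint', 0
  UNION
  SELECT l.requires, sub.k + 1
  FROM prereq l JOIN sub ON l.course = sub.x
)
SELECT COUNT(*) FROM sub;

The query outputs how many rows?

Base: (lint, k=0).
Iteration 1: edges from {lint} -> (notify, k=1).
Iteration 2: edges from {notify} -> (clean, k=2).
Iteration 3: no outgoing edges from {clean}; recursion stops.
Total rows emitted: 3.

3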